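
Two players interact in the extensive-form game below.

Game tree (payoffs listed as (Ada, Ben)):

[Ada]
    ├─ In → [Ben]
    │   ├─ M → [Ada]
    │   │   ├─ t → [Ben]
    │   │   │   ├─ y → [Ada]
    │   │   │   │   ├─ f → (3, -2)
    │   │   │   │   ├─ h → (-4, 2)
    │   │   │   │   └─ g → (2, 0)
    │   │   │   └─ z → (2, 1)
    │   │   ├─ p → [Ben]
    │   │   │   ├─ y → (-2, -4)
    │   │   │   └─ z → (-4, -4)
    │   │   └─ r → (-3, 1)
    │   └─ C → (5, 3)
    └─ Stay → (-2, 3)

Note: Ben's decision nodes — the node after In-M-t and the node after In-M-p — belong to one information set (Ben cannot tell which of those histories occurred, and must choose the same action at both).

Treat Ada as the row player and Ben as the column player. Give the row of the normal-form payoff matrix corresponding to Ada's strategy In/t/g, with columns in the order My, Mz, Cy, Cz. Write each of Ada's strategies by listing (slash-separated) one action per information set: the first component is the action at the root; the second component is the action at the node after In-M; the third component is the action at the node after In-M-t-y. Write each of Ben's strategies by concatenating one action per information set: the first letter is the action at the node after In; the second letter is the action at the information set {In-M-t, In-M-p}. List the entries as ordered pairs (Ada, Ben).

(2,0) (2,1) (5,3) (5,3)

vs My: Ada plays In → Ben plays M at [In] → Ada plays t at [In-M] → Ben plays y at [In-M-t] → Ada plays g at [In-M-t-y] → (2, 0)
vs Mz: Ada plays In → Ben plays M at [In] → Ada plays t at [In-M] → Ben plays z at [In-M-t] → (2, 1)
vs Cy: Ada plays In → Ben plays C at [In] → (5, 3)
vs Cz: Ada plays In → Ben plays C at [In] → (5, 3)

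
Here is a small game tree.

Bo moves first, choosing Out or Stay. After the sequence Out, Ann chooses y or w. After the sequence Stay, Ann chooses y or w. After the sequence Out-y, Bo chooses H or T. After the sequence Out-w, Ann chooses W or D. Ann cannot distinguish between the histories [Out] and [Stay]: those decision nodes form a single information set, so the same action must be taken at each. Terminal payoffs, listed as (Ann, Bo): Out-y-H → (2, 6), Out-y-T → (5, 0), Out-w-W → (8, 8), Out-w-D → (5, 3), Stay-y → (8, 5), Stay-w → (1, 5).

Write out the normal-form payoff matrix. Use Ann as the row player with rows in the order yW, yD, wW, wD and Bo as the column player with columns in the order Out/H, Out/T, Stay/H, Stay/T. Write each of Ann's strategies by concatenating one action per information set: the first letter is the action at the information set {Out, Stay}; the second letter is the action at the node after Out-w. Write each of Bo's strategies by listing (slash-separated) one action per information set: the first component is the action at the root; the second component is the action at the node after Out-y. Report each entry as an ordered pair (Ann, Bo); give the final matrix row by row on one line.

yW: (2,6) (5,0) (8,5) (8,5) | yD: (2,6) (5,0) (8,5) (8,5) | wW: (8,8) (8,8) (1,5) (1,5) | wD: (5,3) (5,3) (1,5) (1,5)

        Out/H    Out/T   Stay/H   Stay/T
  yW    (2,6)    (5,0)    (8,5)    (8,5)
  yD    (2,6)    (5,0)    (8,5)    (8,5)
  wW    (8,8)    (8,8)    (1,5)    (1,5)
  wD    (5,3)    (5,3)    (1,5)    (1,5)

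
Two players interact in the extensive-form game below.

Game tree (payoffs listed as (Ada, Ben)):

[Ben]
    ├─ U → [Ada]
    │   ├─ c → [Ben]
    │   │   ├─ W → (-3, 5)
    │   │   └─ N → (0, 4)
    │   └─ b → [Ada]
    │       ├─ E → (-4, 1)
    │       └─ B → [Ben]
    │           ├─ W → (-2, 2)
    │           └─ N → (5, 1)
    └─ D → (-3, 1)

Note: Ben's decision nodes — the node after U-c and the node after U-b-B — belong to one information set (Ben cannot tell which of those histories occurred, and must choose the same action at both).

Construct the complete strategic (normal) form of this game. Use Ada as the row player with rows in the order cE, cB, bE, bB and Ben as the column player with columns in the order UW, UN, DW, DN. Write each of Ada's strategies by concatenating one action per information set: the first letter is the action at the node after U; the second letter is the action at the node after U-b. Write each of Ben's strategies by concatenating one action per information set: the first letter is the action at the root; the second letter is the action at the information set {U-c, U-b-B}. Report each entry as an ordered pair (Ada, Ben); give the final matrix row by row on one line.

cE: (-3,5) (0,4) (-3,1) (-3,1) | cB: (-3,5) (0,4) (-3,1) (-3,1) | bE: (-4,1) (-4,1) (-3,1) (-3,1) | bB: (-2,2) (5,1) (-3,1) (-3,1)

Row cE: UW→(-3,5), UN→(0,4), DW→(-3,1), DN→(-3,1)
Row cB: UW→(-3,5), UN→(0,4), DW→(-3,1), DN→(-3,1)
Row bE: UW→(-4,1), UN→(-4,1), DW→(-3,1), DN→(-3,1)
Row bB: UW→(-2,2), UN→(5,1), DW→(-3,1), DN→(-3,1)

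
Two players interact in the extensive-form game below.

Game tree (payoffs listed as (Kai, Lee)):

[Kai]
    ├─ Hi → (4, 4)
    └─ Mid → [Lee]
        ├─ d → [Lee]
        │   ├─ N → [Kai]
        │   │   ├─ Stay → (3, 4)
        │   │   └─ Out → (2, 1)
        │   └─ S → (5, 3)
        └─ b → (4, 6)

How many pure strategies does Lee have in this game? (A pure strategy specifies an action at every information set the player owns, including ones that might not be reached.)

Lee owns the node after Mid with actions {d, b} — two choices.
Lee owns the node after Mid-d with actions {N, S} — two choices.
A pure strategy fixes one action at each information set independently, so the count is the product 2 × 2 = 4.

4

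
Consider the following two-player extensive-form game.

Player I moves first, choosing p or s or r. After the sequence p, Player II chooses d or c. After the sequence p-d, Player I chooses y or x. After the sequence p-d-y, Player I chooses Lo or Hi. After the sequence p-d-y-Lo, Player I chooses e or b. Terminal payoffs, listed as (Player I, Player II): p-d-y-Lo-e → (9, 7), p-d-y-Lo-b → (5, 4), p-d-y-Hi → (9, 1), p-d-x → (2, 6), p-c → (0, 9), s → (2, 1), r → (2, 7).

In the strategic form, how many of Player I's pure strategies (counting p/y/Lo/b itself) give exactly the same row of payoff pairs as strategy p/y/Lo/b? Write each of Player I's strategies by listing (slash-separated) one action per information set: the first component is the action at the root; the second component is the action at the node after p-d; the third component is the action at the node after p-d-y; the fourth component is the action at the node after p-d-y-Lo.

Row for p/y/Lo/b (columns d, c): (5,4) (0,9).
Every one of Player I's information sets is on the play path for some reply by Player II when Player I follows p/y/Lo/b.
Changing the action at any of them therefore changes at least one column, so only p/y/Lo/b itself gives this row.

1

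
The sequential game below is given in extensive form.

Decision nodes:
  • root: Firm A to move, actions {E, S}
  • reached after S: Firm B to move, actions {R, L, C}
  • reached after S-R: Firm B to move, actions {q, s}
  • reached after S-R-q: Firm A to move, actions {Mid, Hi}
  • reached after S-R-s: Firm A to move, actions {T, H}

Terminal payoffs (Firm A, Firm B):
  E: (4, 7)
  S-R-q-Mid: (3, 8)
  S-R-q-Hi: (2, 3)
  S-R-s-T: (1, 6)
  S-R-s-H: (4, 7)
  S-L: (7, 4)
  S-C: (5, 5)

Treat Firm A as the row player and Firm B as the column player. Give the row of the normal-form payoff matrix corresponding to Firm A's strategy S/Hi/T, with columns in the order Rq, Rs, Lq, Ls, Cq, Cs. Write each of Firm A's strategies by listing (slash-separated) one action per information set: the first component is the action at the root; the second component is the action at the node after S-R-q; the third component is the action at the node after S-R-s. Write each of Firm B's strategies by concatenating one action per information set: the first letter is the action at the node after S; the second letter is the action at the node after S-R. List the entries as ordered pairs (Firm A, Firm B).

(2,3) (1,6) (7,4) (7,4) (5,5) (5,5)

vs Rq: Firm A plays S → Firm B plays R at [S] → Firm B plays q at [S-R] → Firm A plays Hi at [S-R-q] → (2, 3)
vs Rs: Firm A plays S → Firm B plays R at [S] → Firm B plays s at [S-R] → Firm A plays T at [S-R-s] → (1, 6)
vs Lq: Firm A plays S → Firm B plays L at [S] → (7, 4)
vs Ls: Firm A plays S → Firm B plays L at [S] → (7, 4)
vs Cq: Firm A plays S → Firm B plays C at [S] → (5, 5)
vs Cs: Firm A plays S → Firm B plays C at [S] → (5, 5)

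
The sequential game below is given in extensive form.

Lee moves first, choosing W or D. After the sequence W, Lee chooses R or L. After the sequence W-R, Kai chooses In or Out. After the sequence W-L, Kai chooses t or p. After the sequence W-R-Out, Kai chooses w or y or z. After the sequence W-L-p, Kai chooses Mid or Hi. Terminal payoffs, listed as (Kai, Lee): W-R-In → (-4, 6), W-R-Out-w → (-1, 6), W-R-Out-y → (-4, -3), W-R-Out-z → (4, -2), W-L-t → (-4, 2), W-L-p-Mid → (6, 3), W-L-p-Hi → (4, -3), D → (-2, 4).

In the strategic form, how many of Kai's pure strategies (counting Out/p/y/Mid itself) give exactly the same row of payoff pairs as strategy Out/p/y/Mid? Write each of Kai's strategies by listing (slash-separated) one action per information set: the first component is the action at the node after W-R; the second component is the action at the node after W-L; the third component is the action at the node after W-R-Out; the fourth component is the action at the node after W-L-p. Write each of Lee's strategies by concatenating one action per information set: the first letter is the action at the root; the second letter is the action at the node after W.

Row for Out/p/y/Mid (columns WR, WL, DR, DL): (-4,-3) (6,3) (-2,4) (-2,4).
Every one of Kai's information sets is on the play path for some reply by Lee when Kai follows Out/p/y/Mid.
Changing the action at any of them therefore changes at least one column, so only Out/p/y/Mid itself gives this row.

1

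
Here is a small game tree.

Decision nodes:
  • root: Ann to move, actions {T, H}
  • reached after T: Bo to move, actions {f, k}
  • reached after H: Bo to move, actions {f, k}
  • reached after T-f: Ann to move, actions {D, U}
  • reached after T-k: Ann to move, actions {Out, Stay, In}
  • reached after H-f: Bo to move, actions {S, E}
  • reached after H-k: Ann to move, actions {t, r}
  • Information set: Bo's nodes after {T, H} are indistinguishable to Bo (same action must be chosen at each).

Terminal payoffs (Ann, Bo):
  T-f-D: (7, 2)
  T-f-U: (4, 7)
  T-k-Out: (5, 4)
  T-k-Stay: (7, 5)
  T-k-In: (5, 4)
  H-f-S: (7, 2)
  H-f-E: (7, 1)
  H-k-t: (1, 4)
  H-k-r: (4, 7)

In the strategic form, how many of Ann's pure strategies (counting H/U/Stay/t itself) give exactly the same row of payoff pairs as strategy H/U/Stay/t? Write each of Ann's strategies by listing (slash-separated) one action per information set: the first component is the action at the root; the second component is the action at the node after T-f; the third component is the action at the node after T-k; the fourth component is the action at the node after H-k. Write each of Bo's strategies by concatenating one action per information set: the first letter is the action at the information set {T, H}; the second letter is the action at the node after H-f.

Row for H/U/Stay/t (columns fS, fE, kS, kE): (7,2) (7,1) (1,4) (1,4).
Under H/U/Stay/t, Ann's choice at the node after T-f and at the node after T-k can never be reached regardless of what Bo does, so varying those choices leaves every outcome unchanged.
Holding the reachable choices fixed and varying the unreachable ones freely already gives 2 × 3 = 6 equivalent strategies.
No other strategy reproduces this row, so those 6 are the full class: H/D/Out/t, H/D/Stay/t, H/D/In/t, H/U/Out/t, H/U/Stay/t, H/U/In/t.

6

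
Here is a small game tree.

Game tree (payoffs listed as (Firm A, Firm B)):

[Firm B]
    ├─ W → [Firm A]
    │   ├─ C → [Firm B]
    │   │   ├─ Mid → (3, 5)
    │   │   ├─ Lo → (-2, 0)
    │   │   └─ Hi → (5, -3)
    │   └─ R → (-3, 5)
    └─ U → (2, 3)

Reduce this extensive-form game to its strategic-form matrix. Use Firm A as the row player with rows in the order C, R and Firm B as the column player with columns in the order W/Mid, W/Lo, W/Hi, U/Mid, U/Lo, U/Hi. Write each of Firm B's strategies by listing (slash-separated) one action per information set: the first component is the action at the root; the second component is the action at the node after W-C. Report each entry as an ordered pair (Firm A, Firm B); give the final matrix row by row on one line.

        W/Mid     W/Lo     W/Hi    U/Mid     U/Lo     U/Hi
   C    (3,5)   (-2,0)   (5,-3)    (2,3)    (2,3)    (2,3)
   R   (-3,5)   (-3,5)   (-3,5)    (2,3)    (2,3)    (2,3)

C: (3,5) (-2,0) (5,-3) (2,3) (2,3) (2,3) | R: (-3,5) (-3,5) (-3,5) (2,3) (2,3) (2,3)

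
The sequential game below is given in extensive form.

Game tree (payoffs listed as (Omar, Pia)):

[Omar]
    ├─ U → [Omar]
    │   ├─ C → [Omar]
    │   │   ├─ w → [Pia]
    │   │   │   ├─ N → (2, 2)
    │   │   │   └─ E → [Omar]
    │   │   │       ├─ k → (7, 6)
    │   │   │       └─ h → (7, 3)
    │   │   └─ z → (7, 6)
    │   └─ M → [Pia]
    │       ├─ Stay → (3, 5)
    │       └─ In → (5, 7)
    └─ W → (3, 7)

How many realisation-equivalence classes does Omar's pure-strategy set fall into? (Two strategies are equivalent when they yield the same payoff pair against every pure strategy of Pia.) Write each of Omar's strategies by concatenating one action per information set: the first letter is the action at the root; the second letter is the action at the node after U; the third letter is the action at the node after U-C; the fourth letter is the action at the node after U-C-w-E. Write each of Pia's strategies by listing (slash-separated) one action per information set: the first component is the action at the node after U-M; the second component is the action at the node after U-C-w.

Omar has 16 pure strategies: UCwk, UCwh, UCzk, UCzh, UMwk, UMwh, UMzk, UMzh, WCwk, WCwh, WCzk, WCzh, WMwk, WMwh, WMzk, WMzh. Columns: Stay/N, Stay/E, In/N, In/E.
{UCwk} → row (2,2) (7,6) (2,2) (7,6)
{UCwh} → row (2,2) (7,3) (2,2) (7,3)
{UCzk, UCzh} → row (7,6) (7,6) (7,6) (7,6)
{UMwk, UMwh, UMzk, UMzh} → row (3,5) (3,5) (5,7) (5,7)
{WCwk, WCwh, WCzk, WCzh, WMwk, WMwh, WMzk, WMzh} → row (3,7) (3,7) (3,7) (3,7)
That's 5 distinct rows out of 16 strategies.

5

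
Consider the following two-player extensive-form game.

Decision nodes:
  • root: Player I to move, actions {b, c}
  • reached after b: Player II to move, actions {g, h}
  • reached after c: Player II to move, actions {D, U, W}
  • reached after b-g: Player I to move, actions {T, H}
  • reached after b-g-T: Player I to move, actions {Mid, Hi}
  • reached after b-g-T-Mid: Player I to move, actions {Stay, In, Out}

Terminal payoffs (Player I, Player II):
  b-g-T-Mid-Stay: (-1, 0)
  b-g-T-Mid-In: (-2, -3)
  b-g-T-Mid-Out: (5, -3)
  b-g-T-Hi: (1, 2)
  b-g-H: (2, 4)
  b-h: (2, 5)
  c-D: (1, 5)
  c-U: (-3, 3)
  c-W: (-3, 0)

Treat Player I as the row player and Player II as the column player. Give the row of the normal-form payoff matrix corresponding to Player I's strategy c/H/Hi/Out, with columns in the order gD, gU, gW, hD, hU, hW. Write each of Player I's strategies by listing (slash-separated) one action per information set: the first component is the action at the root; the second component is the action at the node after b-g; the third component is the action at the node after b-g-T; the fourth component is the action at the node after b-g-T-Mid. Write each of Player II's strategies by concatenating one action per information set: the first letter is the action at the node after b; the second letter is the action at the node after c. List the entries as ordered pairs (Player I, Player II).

vs gD: Player I plays c → Player II plays D at [c] → (1, 5)
vs gU: Player I plays c → Player II plays U at [c] → (-3, 3)
vs gW: Player I plays c → Player II plays W at [c] → (-3, 0)
vs hD: Player I plays c → Player II plays D at [c] → (1, 5)
vs hU: Player I plays c → Player II plays U at [c] → (-3, 3)
vs hW: Player I plays c → Player II plays W at [c] → (-3, 0)

(1,5) (-3,3) (-3,0) (1,5) (-3,3) (-3,0)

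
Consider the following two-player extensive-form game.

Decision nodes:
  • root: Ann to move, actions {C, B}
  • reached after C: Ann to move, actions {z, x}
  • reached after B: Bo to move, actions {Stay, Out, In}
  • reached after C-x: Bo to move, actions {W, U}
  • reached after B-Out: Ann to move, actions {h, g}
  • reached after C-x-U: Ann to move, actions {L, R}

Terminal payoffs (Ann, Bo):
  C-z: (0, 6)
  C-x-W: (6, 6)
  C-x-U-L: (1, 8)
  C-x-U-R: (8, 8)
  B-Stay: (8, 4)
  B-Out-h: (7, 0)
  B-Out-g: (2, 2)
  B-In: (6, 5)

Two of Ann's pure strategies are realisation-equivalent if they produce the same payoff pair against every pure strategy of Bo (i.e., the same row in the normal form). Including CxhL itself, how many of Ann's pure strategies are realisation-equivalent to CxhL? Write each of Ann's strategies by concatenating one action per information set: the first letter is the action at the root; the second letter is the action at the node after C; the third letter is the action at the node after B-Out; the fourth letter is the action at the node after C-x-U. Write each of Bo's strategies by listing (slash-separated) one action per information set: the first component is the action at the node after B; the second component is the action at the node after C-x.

Row for CxhL (columns Stay/W, Stay/U, Out/W, Out/U, In/W, In/U): (6,6) (1,8) (6,6) (1,8) (6,6) (1,8).
Under CxhL, Ann's choice at the node after B-Out can never be reached regardless of what Bo does, so varying those choices leaves every outcome unchanged.
Holding the reachable choices fixed and varying the unreachable one freely already gives 2 equivalent strategies.
No other strategy reproduces this row, so those 2 are the full class: CxhL, CxgL.

2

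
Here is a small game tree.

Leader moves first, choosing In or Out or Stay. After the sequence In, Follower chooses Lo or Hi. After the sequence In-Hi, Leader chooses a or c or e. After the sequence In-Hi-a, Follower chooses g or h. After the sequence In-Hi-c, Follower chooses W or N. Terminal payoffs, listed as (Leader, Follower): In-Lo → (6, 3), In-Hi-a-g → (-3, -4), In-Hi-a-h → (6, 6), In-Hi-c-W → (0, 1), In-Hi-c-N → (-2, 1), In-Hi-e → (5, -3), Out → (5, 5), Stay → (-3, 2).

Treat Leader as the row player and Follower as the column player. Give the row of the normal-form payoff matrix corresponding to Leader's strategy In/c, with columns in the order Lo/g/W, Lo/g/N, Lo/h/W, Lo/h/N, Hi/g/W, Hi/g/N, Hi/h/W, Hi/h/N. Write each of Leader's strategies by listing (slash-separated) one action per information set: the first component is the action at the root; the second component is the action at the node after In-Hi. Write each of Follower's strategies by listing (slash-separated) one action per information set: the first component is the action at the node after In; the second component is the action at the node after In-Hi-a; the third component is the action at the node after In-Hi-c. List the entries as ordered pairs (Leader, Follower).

(6,3) (6,3) (6,3) (6,3) (0,1) (-2,1) (0,1) (-2,1)

vs Lo/g/W: Leader plays In → Follower plays Lo at [In] → (6, 3)
vs Lo/g/N: Leader plays In → Follower plays Lo at [In] → (6, 3)
vs Lo/h/W: Leader plays In → Follower plays Lo at [In] → (6, 3)
vs Lo/h/N: Leader plays In → Follower plays Lo at [In] → (6, 3)
vs Hi/g/W: Leader plays In → Follower plays Hi at [In] → Leader plays c at [In-Hi] → Follower plays W at [In-Hi-c] → (0, 1)
vs Hi/g/N: Leader plays In → Follower plays Hi at [In] → Leader plays c at [In-Hi] → Follower plays N at [In-Hi-c] → (-2, 1)
vs Hi/h/W: Leader plays In → Follower plays Hi at [In] → Leader plays c at [In-Hi] → Follower plays W at [In-Hi-c] → (0, 1)
vs Hi/h/N: Leader plays In → Follower plays Hi at [In] → Leader plays c at [In-Hi] → Follower plays N at [In-Hi-c] → (-2, 1)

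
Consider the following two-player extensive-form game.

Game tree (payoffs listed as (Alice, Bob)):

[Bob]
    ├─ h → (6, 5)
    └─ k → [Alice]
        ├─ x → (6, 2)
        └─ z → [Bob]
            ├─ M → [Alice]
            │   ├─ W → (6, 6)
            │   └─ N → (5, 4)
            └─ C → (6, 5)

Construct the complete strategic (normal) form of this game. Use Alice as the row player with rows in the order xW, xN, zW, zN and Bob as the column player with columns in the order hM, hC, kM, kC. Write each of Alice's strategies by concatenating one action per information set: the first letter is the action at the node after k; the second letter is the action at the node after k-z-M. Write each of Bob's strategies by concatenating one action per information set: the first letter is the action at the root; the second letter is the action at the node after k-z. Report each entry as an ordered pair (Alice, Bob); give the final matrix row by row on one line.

           hM       hC       kM       kC
  xW    (6,5)    (6,5)    (6,2)    (6,2)
  xN    (6,5)    (6,5)    (6,2)    (6,2)
  zW    (6,5)    (6,5)    (6,6)    (6,5)
  zN    (6,5)    (6,5)    (5,4)    (6,5)

xW: (6,5) (6,5) (6,2) (6,2) | xN: (6,5) (6,5) (6,2) (6,2) | zW: (6,5) (6,5) (6,6) (6,5) | zN: (6,5) (6,5) (5,4) (6,5)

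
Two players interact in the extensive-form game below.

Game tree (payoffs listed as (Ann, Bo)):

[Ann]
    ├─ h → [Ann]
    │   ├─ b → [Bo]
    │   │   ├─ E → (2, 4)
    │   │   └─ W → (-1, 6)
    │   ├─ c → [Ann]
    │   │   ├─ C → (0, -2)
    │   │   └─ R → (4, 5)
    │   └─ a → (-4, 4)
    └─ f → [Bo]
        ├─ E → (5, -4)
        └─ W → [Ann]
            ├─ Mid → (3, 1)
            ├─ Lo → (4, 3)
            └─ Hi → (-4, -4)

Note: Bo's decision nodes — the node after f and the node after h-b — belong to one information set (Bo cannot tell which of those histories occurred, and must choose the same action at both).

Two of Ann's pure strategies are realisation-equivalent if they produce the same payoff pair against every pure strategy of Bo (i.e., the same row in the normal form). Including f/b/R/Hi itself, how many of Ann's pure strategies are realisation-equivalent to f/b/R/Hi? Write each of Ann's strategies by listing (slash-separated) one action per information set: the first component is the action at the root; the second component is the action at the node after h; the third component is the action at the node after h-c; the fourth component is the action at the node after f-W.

6

Row for f/b/R/Hi (columns E, W): (5,-4) (-4,-4).
Under f/b/R/Hi, Ann's choice at the node after h and at the node after h-c can never be reached regardless of what Bo does, so varying those choices leaves every outcome unchanged.
Holding the reachable choices fixed and varying the unreachable ones freely already gives 3 × 2 = 6 equivalent strategies.
No other strategy reproduces this row, so those 6 are the full class: f/b/C/Hi, f/b/R/Hi, f/c/C/Hi, f/c/R/Hi, f/a/C/Hi, f/a/R/Hi.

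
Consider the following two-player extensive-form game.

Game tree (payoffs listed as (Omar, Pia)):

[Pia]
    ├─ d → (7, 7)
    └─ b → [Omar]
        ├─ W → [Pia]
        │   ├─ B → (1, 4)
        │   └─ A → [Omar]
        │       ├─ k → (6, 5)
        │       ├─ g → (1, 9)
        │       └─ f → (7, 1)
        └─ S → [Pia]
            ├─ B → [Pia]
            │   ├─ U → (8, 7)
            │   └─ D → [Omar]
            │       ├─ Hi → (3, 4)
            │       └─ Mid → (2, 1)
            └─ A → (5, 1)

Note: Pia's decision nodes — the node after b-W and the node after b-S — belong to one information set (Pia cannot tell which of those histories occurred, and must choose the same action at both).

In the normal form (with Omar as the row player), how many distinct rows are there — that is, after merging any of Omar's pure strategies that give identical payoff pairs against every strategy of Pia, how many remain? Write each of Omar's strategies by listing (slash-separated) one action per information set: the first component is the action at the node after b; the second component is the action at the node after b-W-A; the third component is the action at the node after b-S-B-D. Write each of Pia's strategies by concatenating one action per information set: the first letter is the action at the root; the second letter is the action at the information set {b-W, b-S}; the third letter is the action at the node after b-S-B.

5

Omar has 12 pure strategies: W/k/Hi, W/k/Mid, W/g/Hi, W/g/Mid, W/f/Hi, W/f/Mid, S/k/Hi, S/k/Mid, S/g/Hi, S/g/Mid, S/f/Hi, S/f/Mid. Columns: dBU, dBD, dAU, dAD, bBU, bBD, bAU, bAD.
{W/k/Hi, W/k/Mid} → row (7,7) (7,7) (7,7) (7,7) (1,4) (1,4) (6,5) (6,5)
{W/g/Hi, W/g/Mid} → row (7,7) (7,7) (7,7) (7,7) (1,4) (1,4) (1,9) (1,9)
{W/f/Hi, W/f/Mid} → row (7,7) (7,7) (7,7) (7,7) (1,4) (1,4) (7,1) (7,1)
{S/k/Hi, S/g/Hi, S/f/Hi} → row (7,7) (7,7) (7,7) (7,7) (8,7) (3,4) (5,1) (5,1)
{S/k/Mid, S/g/Mid, S/f/Mid} → row (7,7) (7,7) (7,7) (7,7) (8,7) (2,1) (5,1) (5,1)
That's 5 distinct rows out of 12 strategies.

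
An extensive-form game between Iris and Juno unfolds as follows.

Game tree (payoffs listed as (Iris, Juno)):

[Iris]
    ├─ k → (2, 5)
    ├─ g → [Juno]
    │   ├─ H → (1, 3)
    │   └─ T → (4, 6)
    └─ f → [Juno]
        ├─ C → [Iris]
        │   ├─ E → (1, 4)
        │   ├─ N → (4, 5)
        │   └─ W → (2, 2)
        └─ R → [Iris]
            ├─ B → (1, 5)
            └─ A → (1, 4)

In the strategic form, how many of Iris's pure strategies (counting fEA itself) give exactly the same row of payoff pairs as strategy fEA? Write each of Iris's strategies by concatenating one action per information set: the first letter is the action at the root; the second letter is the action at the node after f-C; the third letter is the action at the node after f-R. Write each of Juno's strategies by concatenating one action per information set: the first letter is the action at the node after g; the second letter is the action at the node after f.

Row for fEA (columns HC, HR, TC, TR): (1,4) (1,4) (1,4) (1,4).
Every one of Iris's information sets is on the play path for some reply by Juno when Iris follows fEA.
Changing the action at any of them therefore changes at least one column, so only fEA itself gives this row.

1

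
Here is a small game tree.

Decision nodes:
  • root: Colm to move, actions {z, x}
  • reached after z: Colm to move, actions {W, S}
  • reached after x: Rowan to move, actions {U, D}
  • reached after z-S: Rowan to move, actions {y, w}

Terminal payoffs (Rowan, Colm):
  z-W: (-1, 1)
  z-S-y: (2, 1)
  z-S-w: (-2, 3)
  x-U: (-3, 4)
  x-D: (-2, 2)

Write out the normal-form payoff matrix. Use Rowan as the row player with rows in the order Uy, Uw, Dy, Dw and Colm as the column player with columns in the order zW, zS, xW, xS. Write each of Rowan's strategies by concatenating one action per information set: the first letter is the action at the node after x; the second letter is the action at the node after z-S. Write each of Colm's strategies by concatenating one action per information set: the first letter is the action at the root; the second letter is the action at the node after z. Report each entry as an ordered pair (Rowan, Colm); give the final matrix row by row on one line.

Row Uy: zW→(-1,1), zS→(2,1), xW→(-3,4), xS→(-3,4)
Row Uw: zW→(-1,1), zS→(-2,3), xW→(-3,4), xS→(-3,4)
Row Dy: zW→(-1,1), zS→(2,1), xW→(-2,2), xS→(-2,2)
Row Dw: zW→(-1,1), zS→(-2,3), xW→(-2,2), xS→(-2,2)

Uy: (-1,1) (2,1) (-3,4) (-3,4) | Uw: (-1,1) (-2,3) (-3,4) (-3,4) | Dy: (-1,1) (2,1) (-2,2) (-2,2) | Dw: (-1,1) (-2,3) (-2,2) (-2,2)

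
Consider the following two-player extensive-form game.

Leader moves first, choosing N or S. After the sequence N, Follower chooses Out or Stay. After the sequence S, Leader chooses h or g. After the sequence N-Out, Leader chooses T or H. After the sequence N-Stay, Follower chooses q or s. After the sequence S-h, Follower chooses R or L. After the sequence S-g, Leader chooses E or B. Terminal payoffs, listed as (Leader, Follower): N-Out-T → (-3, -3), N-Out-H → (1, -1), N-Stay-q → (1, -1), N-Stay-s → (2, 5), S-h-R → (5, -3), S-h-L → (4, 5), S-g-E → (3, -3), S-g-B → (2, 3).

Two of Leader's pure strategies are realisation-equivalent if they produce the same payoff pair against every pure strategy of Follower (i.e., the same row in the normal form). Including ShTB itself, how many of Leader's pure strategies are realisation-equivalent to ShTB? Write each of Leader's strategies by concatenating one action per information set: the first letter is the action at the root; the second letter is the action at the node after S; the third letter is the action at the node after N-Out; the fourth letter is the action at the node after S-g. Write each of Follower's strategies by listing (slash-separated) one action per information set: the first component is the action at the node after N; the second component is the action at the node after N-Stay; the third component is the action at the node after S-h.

Row for ShTB (columns Out/q/R, Out/q/L, Out/s/R, Out/s/L, Stay/q/R, Stay/q/L, Stay/s/R, Stay/s/L): (5,-3) (4,5) (5,-3) (4,5) (5,-3) (4,5) (5,-3) (4,5).
Under ShTB, Leader's choice at the node after N-Out and at the node after S-g can never be reached regardless of what Follower does, so varying those choices leaves every outcome unchanged.
Holding the reachable choices fixed and varying the unreachable ones freely already gives 2 × 2 = 4 equivalent strategies.
No other strategy reproduces this row, so those 4 are the full class: ShTE, ShTB, ShHE, ShHB.

4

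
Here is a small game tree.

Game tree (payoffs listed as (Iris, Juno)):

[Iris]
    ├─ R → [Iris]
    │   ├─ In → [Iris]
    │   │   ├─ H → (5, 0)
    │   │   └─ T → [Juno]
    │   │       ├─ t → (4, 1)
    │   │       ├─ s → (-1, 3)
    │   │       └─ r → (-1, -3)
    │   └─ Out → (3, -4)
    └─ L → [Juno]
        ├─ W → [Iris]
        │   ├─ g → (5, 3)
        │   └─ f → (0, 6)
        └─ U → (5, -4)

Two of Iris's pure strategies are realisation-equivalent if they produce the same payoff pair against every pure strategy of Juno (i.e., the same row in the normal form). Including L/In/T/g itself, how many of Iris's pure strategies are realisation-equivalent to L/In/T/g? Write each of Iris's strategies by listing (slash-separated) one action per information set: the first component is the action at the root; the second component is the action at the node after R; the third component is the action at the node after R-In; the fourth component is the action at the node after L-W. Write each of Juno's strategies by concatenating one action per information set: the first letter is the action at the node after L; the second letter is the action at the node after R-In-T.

Row for L/In/T/g (columns Wt, Ws, Wr, Ut, Us, Ur): (5,3) (5,3) (5,3) (5,-4) (5,-4) (5,-4).
Under L/In/T/g, Iris's choice at the node after R and at the node after R-In can never be reached regardless of what Juno does, so varying those choices leaves every outcome unchanged.
Holding the reachable choices fixed and varying the unreachable ones freely already gives 2 × 2 = 4 equivalent strategies.
No other strategy reproduces this row, so those 4 are the full class: L/In/H/g, L/In/T/g, L/Out/H/g, L/Out/T/g.

4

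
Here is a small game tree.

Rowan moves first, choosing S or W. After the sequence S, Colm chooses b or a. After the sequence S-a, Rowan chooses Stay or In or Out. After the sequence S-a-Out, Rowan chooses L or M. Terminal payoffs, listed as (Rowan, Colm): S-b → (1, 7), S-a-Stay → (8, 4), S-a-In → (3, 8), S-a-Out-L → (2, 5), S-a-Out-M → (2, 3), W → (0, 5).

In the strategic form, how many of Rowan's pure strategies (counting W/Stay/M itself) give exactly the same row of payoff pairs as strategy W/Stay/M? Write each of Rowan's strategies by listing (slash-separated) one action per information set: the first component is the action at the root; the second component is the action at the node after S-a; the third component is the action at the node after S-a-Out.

Row for W/Stay/M (columns b, a): (0,5) (0,5).
Under W/Stay/M, Rowan's choice at the node after S-a and at the node after S-a-Out can never be reached regardless of what Colm does, so varying those choices leaves every outcome unchanged.
Holding the reachable choices fixed and varying the unreachable ones freely already gives 3 × 2 = 6 equivalent strategies.
No other strategy reproduces this row, so those 6 are the full class: W/Stay/L, W/Stay/M, W/In/L, W/In/M, W/Out/L, W/Out/M.

6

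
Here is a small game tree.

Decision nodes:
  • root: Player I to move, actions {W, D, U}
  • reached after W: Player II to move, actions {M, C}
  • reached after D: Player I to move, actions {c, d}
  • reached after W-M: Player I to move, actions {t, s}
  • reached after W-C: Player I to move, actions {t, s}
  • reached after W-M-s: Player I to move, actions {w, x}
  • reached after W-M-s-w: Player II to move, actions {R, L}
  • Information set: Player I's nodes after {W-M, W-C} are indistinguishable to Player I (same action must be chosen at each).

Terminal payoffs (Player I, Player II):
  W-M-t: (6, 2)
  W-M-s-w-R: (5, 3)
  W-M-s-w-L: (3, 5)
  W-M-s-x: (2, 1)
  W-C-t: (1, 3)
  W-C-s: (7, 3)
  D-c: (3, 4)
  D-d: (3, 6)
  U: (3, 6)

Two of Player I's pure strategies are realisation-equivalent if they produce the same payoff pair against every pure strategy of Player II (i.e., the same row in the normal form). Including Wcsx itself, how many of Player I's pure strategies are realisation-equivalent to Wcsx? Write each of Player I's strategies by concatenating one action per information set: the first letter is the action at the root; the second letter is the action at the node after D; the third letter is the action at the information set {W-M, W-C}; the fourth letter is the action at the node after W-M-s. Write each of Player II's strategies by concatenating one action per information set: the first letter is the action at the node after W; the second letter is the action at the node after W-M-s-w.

2

Row for Wcsx (columns MR, ML, CR, CL): (2,1) (2,1) (7,3) (7,3).
Under Wcsx, Player I's choice at the node after D can never be reached regardless of what Player II does, so varying those choices leaves every outcome unchanged.
Holding the reachable choices fixed and varying the unreachable one freely already gives 2 equivalent strategies.
No other strategy reproduces this row, so those 2 are the full class: Wcsx, Wdsx.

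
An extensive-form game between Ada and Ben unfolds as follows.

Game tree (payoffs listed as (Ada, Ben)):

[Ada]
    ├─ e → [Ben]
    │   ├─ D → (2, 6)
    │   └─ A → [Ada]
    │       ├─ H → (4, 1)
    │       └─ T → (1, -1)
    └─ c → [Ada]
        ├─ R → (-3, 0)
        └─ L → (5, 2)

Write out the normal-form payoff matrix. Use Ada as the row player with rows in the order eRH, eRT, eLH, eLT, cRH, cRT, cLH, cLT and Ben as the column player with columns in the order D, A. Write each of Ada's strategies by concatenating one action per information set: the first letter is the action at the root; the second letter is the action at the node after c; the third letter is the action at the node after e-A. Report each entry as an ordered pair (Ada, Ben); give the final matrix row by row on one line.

eRH: (2,6) (4,1) | eRT: (2,6) (1,-1) | eLH: (2,6) (4,1) | eLT: (2,6) (1,-1) | cRH: (-3,0) (-3,0) | cRT: (-3,0) (-3,0) | cLH: (5,2) (5,2) | cLT: (5,2) (5,2)

Row eRH: D→(2,6), A→(4,1)
Row eRT: D→(2,6), A→(1,-1)
Row eLH: D→(2,6), A→(4,1)
Row eLT: D→(2,6), A→(1,-1)
Row cRH: D→(-3,0), A→(-3,0)
Row cRT: D→(-3,0), A→(-3,0)
Row cLH: D→(5,2), A→(5,2)
Row cLT: D→(5,2), A→(5,2)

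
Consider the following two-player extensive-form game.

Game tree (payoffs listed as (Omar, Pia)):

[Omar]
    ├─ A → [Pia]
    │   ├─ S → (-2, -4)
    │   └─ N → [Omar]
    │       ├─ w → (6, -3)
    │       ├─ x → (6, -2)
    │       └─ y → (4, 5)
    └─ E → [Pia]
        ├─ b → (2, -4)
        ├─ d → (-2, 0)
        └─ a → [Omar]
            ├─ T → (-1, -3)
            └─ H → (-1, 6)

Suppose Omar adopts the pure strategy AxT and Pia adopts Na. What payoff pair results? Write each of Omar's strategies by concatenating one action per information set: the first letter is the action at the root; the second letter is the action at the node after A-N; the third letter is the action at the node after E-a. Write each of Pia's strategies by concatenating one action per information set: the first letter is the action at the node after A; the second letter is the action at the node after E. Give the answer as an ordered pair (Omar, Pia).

Trace the play path from the root:
  Omar plays A
  Pia plays N at [A]
  Omar plays x at [A-N]
→ terminal payoff (6, -2).
(Omar's choice at the node after E-a is never reached on this path, so it doesn't affect the outcome.)

(6, -2)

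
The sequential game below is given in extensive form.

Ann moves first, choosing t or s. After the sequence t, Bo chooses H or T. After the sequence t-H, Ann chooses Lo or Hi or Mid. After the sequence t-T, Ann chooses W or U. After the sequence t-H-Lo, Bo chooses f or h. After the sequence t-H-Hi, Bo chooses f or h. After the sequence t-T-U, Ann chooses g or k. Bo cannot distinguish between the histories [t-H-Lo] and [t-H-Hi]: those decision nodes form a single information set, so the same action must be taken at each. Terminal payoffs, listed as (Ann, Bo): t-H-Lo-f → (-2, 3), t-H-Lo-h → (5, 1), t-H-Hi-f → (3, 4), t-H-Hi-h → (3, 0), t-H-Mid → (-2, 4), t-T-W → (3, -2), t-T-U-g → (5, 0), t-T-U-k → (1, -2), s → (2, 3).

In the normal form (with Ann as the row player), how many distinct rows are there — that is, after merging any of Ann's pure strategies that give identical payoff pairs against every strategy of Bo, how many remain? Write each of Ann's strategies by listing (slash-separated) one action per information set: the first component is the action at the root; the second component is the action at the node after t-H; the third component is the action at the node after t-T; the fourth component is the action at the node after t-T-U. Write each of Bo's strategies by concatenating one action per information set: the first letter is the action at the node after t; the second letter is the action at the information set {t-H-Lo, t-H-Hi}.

Ann has 24 pure strategies: t/Lo/W/g, t/Lo/W/k, t/Lo/U/g, t/Lo/U/k, t/Hi/W/g, t/Hi/W/k, t/Hi/U/g, t/Hi/U/k, t/Mid/W/g, t/Mid/W/k, t/Mid/U/g, t/Mid/U/k, s/Lo/W/g, s/Lo/W/k, s/Lo/U/g, s/Lo/U/k, s/Hi/W/g, s/Hi/W/k, s/Hi/U/g, s/Hi/U/k, s/Mid/W/g, s/Mid/W/k, s/Mid/U/g, s/Mid/U/k. Columns: Hf, Hh, Tf, Th.
{t/Lo/W/g, t/Lo/W/k} → row (-2,3) (5,1) (3,-2) (3,-2)
{t/Lo/U/g} → row (-2,3) (5,1) (5,0) (5,0)
{t/Lo/U/k} → row (-2,3) (5,1) (1,-2) (1,-2)
{t/Hi/W/g, t/Hi/W/k} → row (3,4) (3,0) (3,-2) (3,-2)
{t/Hi/U/g} → row (3,4) (3,0) (5,0) (5,0)
{t/Hi/U/k} → row (3,4) (3,0) (1,-2) (1,-2)
{t/Mid/W/g, t/Mid/W/k} → row (-2,4) (-2,4) (3,-2) (3,-2)
{t/Mid/U/g} → row (-2,4) (-2,4) (5,0) (5,0)
{t/Mid/U/k} → row (-2,4) (-2,4) (1,-2) (1,-2)
{s/Lo/W/g, s/Lo/W/k, s/Lo/U/g, s/Lo/U/k, s/Hi/W/g, s/Hi/W/k, s/Hi/U/g, s/Hi/U/k, s/Mid/W/g, s/Mid/W/k, s/Mid/U/g, s/Mid/U/k} → row (2,3) (2,3) (2,3) (2,3)
That's 10 distinct rows out of 24 strategies.

10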